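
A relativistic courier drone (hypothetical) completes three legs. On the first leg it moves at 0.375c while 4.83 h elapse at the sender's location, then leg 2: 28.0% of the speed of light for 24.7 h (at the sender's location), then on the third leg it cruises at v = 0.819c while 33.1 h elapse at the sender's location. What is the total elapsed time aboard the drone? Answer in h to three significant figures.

τ = 47.2 h

Leg 1: γ = 1/√(1 − 0.375²) = 1/√0.8594 = 1.079; τ_1 = 4.83/1.079 = 4.478 h.
Leg 2: β = 0.280; γ = 1/√(1 − 0.280²) = 1/√0.9216 = 1.042; τ_2 = 24.7/1.042 = 23.71 h.
Leg 3: γ = 1/√(1 − 0.819²) = 1/√0.3292 = 1.743; τ_3 = 33.1/1.743 = 18.99 h.
Total: 4.478 + 23.71 + 18.99 h.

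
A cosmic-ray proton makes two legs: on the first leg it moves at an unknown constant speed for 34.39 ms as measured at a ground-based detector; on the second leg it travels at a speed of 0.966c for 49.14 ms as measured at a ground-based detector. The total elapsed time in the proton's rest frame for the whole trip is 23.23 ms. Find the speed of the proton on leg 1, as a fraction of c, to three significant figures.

β = 0.952

Leg 1: speed unknown; τ_1 = 34.39/γ_1.
Leg 2: γ = 1/√(1 − 0.966²) = 1/√0.06684 = 3.868; τ_2 = 49.14/3.868 = 12.70 ms.
Total proper time: τ_1 + 12.70 = 23.23, so τ_1 = 23.23 − 12.70 = 10.53 ms.
γ_1 = 34.39/10.53 = 3.267; β = √(1 − 1/γ²) = √0.9063.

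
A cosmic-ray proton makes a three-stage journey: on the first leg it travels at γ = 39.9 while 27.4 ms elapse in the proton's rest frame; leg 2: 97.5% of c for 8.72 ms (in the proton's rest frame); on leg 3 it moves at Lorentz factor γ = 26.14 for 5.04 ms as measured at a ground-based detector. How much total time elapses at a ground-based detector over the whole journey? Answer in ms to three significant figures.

Leg 1: γ = 39.9; Δt_1 = 39.90 × 27.4 = 1093 ms.
Leg 2: β = 0.975; γ = 1/√(1 − 0.975²) = 1/√0.04938 = 4.500; Δt_2 = 4.500 × 8.72 = 39.24 ms.
Leg 3: 5.04 ms is already measured at a ground-based detector.
Total: 1093 + 39.24 + 5.040 ms.

Δt = 1140 ms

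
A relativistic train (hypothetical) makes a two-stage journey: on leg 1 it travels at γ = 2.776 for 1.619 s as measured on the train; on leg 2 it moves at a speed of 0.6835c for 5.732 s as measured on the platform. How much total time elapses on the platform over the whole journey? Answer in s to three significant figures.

Leg 1: γ = 2.776; Δt_1 = 2.776 × 1.619 = 4.494 s.
Leg 2: 5.732 s is already measured on the platform.
Total: 4.494 + 5.732 s.

Δt = 10.2 s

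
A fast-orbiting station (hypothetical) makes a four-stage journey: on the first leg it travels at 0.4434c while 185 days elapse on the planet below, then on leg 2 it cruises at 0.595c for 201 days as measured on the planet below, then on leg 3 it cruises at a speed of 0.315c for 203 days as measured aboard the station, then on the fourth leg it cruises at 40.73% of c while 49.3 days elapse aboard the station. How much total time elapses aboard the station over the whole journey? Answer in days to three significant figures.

Leg 1: γ = 1/√(1 − 0.4434²) = 1/√0.8034 = 1.116; τ_1 = 185/1.116 = 165.8 days.
Leg 2: γ = 1/√(1 − 0.595²) = 1/√0.6460 = 1.244; τ_2 = 201/1.244 = 161.5 days.
Leg 3: 203 days is already measured aboard the station.
Leg 4: 49.3 days is already measured aboard the station.
Total: 165.8 + 161.5 + 203.0 + 49.30 days.

τ = 580 days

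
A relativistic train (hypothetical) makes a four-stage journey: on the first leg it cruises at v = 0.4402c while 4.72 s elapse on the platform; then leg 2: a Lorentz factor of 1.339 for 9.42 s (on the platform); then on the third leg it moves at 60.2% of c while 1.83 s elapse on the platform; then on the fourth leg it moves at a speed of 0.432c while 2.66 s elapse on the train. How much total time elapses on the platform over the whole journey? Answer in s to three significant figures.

Leg 1: 4.72 s is already measured on the platform.
Leg 2: 9.42 s is already measured on the platform.
Leg 3: 1.83 s is already measured on the platform.
Leg 4: γ = 1/√(1 − 0.432²) = 1/√0.8134 = 1.109; Δt_4 = 1.109 × 2.66 = 2.949 s.
Total: 4.720 + 9.420 + 1.830 + 2.949 s.

Δt = 18.9 s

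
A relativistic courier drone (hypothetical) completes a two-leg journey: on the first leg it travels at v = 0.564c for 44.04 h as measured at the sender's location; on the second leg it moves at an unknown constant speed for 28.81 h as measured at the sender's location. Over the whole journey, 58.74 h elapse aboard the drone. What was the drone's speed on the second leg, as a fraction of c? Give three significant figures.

Leg 1: γ = 1/√(1 − 0.564²) = 1/√0.6819 = 1.211; τ_1 = 44.04/1.211 = 36.37 h.
Leg 2: speed unknown; τ_2 = 28.81/γ_2.
Total proper time: 36.37 + τ_2 = 58.74, so τ_2 = 58.74 − 36.37 = 22.37 h.
γ_2 = 28.81/22.37 = 1.288; β = √(1 − 1/γ²) = √0.3969.

β = 0.630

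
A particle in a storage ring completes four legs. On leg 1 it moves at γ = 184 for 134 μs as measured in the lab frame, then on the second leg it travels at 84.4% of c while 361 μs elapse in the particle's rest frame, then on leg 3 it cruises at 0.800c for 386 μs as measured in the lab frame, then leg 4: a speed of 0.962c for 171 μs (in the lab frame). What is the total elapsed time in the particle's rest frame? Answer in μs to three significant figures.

τ = 640 μs

Leg 1: γ = 184; τ_1 = 134/184.0 = 0.7283 μs.
Leg 2: 361 μs is already measured in the particle's rest frame.
Leg 3: γ = 1/√(1 − 0.800²) = 5/3 ≈ 1.667; τ_3 = 386/1.667 = 231.6 μs.
Leg 4: γ = 1/√(1 − 0.962²) = 1/√0.07456 = 3.662; τ_4 = 171/3.662 = 46.69 μs.
Total: 0.7283 + 361.0 + 231.6 + 46.69 μs.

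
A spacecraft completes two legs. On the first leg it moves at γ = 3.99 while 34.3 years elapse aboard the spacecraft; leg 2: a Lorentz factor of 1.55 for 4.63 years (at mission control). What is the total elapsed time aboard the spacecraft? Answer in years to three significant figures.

τ = 37.3 years

Leg 1: 34.3 years is already measured aboard the spacecraft.
Leg 2: γ = 1.55; τ_2 = 4.63/1.550 = 2.987 years.
Total: 34.30 + 2.987 years.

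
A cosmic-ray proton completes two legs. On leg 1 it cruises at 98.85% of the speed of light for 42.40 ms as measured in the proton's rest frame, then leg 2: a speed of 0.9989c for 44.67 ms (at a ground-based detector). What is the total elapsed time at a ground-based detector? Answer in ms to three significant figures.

Leg 1: β = 0.9885; γ = 1/√(1 − 0.9885²) = 1/√0.02287 = 6.613; Δt_1 = 6.613 × 42.40 = 280.4 ms.
Leg 2: 44.67 ms is already measured at a ground-based detector.
Total: 280.4 + 44.67 ms.

Δt = 325 ms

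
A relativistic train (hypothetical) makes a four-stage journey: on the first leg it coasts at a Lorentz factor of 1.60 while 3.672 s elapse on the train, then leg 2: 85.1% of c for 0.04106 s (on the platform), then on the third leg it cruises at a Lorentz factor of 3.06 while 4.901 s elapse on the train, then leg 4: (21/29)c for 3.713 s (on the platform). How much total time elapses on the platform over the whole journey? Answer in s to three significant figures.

Δt = 24.6 s

Leg 1: γ = 1.60; Δt_1 = 1.600 × 3.672 = 5.875 s.
Leg 2: 0.04106 s is already measured on the platform.
Leg 3: γ = 3.06; Δt_3 = 3.060 × 4.901 = 15.00 s.
Leg 4: 3.713 s is already measured on the platform.
Total: 5.875 + 0.04106 + 15.00 + 3.713 s.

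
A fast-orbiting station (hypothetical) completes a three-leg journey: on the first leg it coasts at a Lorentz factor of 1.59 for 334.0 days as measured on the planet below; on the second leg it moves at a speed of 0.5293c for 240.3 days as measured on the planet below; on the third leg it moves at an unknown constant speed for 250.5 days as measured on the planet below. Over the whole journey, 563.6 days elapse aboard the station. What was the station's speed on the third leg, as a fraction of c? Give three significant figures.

β = 0.802

Leg 1: γ = 1.59; τ_1 = 334.0/1.590 = 210.1 days.
Leg 2: γ = 1/√(1 − 0.5293²) = 1/√0.7198 = 1.179; τ_2 = 240.3/1.179 = 203.9 days.
Leg 3: speed unknown; τ_3 = 250.5/γ_3.
Total proper time: 210.1 + 203.9 + τ_3 = 563.6, so τ_3 = 563.6 − 413.9 = 149.7 days.
γ_3 = 250.5/149.7 = 1.674; β = √(1 − 1/γ²) = √0.6431.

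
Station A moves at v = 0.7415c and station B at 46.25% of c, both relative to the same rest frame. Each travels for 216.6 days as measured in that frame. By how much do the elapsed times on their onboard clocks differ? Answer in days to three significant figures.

A: γ = 1/√(1 − 0.7415²) = 1/√0.4502 = 1.490; τ_A = 216.6/1.490 = 145.3 days.
B: β = 0.4625; γ = 1/√(1 − 0.4625²) = 1/√0.7861 = 1.128; τ_B = 216.6/1.128 = 192.0 days.

|τ_A − τ_B| = 46.7 days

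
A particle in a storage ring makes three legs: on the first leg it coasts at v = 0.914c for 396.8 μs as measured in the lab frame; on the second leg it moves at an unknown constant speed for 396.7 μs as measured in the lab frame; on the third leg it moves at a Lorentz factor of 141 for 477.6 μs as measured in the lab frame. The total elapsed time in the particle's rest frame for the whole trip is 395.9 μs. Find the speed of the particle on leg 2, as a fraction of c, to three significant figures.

β = 0.812

Leg 1: γ = 1/√(1 − 0.914²) = 1/√0.1646 = 2.465; τ_1 = 396.8/2.465 = 161.0 μs.
Leg 2: speed unknown; τ_2 = 396.7/γ_2.
Leg 3: γ = 141; τ_3 = 477.6/141.0 = 3.387 μs.
Total proper time: 161.0 + τ_2 + 3.387 = 395.9, so τ_2 = 395.9 − 164.4 = 231.5 μs.
γ_2 = 396.7/231.5 = 1.713; β = √(1 − 1/γ²) = √0.6594.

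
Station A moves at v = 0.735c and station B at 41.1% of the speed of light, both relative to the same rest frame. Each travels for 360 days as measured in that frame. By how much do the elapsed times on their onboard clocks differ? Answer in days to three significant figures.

|τ_A − τ_B| = 84.1 days

A: γ = 1/√(1 − 0.735²) = 1/√0.4598 = 1.475; τ_A = 360/1.475 = 244.1 days.
B: β = 0.411; γ = 1/√(1 − 0.411²) = 1/√0.8311 = 1.097; τ_B = 360/1.097 = 328.2 days.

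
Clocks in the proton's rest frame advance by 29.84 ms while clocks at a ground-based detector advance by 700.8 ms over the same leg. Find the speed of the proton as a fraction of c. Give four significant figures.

The proper time is measured in the proton's rest frame (both events occur at the proton's location); Δt is measured at a ground-based detector. γ = Δt/τ = 700.8/29.84 = 23.49.
β = √(1 − 1/γ²) = √(1 − 0.001813) = √0.9982

β = 0.9991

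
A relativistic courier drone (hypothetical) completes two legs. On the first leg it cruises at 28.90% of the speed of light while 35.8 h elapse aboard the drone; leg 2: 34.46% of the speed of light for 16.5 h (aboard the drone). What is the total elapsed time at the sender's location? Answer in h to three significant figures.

Leg 1: β = 0.2890; γ = 1/√(1 − 0.2890²) = 1/√0.9165 = 1.045; Δt_1 = 1.045 × 35.8 = 37.40 h.
Leg 2: β = 0.3446; γ = 1/√(1 − 0.3446²) = 1/√0.8813 = 1.065; Δt_2 = 1.065 × 16.5 = 17.58 h.
Total: 37.40 + 17.58 h.

Δt = 55.0 h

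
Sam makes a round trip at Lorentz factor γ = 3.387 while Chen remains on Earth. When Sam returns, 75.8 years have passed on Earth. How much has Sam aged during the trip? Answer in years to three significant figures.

τ = 22.4 years

γ = 3.387
Sam's clock measures proper time along the trip: τ = Δt/γ = 75.8/3.387 years.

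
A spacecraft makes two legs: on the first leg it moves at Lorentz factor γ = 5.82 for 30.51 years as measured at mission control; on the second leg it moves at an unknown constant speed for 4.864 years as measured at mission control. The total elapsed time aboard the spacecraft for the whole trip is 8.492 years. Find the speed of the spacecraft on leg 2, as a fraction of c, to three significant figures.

β = 0.744

Leg 1: γ = 5.82; τ_1 = 30.51/5.820 = 5.242 years.
Leg 2: speed unknown; τ_2 = 4.864/γ_2.
Total proper time: 5.242 + τ_2 = 8.492, so τ_2 = 8.492 − 5.242 = 3.250 years.
γ_2 = 4.864/3.250 = 1.497; β = √(1 − 1/γ²) = √0.5536.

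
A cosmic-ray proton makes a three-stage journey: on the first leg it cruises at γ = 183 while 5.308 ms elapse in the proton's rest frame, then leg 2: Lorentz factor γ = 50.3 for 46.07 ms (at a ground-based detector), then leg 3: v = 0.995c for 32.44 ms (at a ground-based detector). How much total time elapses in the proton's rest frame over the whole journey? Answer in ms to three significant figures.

τ = 9.46 ms

Leg 1: 5.308 ms is already measured in the proton's rest frame.
Leg 2: γ = 50.3; τ_2 = 46.07/50.30 = 0.9159 ms.
Leg 3: γ = 1/√(1 − 0.995²) = 1/√0.009975 = 10.01; τ_3 = 32.44/10.01 = 3.240 ms.
Total: 5.308 + 0.9159 + 3.240 ms.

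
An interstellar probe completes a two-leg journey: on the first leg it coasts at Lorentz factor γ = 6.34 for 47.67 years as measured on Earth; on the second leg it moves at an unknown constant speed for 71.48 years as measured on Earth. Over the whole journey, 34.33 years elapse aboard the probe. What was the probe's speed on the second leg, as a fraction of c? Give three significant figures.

β = 0.927

Leg 1: γ = 6.34; τ_1 = 47.67/6.340 = 7.519 years.
Leg 2: speed unknown; τ_2 = 71.48/γ_2.
Total proper time: 7.519 + τ_2 = 34.33, so τ_2 = 34.33 − 7.519 = 26.81 years.
γ_2 = 71.48/26.81 = 2.666; β = √(1 − 1/γ²) = √0.8593.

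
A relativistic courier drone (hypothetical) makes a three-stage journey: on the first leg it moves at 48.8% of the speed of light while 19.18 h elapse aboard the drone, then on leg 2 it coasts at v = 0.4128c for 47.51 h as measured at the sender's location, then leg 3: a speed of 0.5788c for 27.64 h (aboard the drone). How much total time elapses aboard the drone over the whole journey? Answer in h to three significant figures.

τ = 90.1 h

Leg 1: 19.18 h is already measured aboard the drone.
Leg 2: γ = 1/√(1 − 0.4128²) = 1/√0.8296 = 1.098; τ_2 = 47.51/1.098 = 43.27 h.
Leg 3: 27.64 h is already measured aboard the drone.
Total: 19.18 + 43.27 + 27.64 h.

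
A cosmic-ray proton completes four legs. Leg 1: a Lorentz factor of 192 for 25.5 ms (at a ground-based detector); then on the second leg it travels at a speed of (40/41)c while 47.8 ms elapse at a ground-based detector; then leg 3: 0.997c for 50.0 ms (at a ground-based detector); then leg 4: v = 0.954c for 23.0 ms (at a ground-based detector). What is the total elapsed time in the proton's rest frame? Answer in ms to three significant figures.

τ = 21.4 ms

Leg 1: γ = 192; τ_1 = 25.5/192.0 = 0.1328 ms.
Leg 2: γ = 1/√(1 − (40/41)²) = 41/9 ≈ 4.556; τ_2 = 47.8/4.556 = 10.49 ms.
Leg 3: γ = 1/√(1 − 0.997²) = 1/√0.005991 = 12.92; τ_3 = 50.0/12.92 = 3.870 ms.
Leg 4: γ = 1/√(1 − 0.954²) = 1/√0.08988 = 3.335; τ_4 = 23.0/3.335 = 6.896 ms.
Total: 0.1328 + 10.49 + 3.870 + 6.896 ms.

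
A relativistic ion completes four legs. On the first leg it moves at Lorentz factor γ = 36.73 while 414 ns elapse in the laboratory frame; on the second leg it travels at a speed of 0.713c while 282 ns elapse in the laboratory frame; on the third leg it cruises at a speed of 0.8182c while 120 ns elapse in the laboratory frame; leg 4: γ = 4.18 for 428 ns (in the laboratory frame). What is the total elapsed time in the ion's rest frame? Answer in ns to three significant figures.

τ = 380 ns

Leg 1: γ = 36.73; τ_1 = 414/36.73 = 11.27 ns.
Leg 2: γ = 1/√(1 − 0.713²) = 1/√0.4916 = 1.426; τ_2 = 282/1.426 = 197.7 ns.
Leg 3: γ = 1/√(1 − 0.8182²) = 1/√0.3305 = 1.739; τ_3 = 120/1.739 = 68.99 ns.
Leg 4: γ = 4.18; τ_4 = 428/4.180 = 102.4 ns.
Total: 11.27 + 197.7 + 68.99 + 102.4 ns.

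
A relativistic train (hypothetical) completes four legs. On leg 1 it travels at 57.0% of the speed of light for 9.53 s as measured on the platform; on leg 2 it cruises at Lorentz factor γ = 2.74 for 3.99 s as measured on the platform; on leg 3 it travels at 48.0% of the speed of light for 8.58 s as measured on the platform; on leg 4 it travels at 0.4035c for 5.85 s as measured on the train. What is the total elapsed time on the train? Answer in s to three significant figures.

τ = 22.7 s

Leg 1: β = 0.570; γ = 1/√(1 − 0.570²) = 1/√0.6751 = 1.217; τ_1 = 9.53/1.217 = 7.830 s.
Leg 2: γ = 2.74; τ_2 = 3.99/2.740 = 1.456 s.
Leg 3: β = 0.480; γ = 1/√(1 − 0.480²) = 1/√0.7696 = 1.140; τ_3 = 8.58/1.140 = 7.527 s.
Leg 4: 5.85 s is already measured on the train.
Total: 7.830 + 1.456 + 7.527 + 5.850 s.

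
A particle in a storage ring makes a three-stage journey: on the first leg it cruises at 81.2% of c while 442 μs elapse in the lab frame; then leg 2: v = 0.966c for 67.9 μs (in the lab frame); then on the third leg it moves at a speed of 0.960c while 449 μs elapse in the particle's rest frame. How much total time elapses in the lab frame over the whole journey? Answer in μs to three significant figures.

Leg 1: 442 μs is already measured in the lab frame.
Leg 2: 67.9 μs is already measured in the lab frame.
Leg 3: γ = 1/√(1 − 0.960²) = 1/√0.07840 = 3.571; Δt_3 = 3.571 × 449 = 1604 μs.
Total: 442.0 + 67.90 + 1604 μs.

Δt = 2110 μs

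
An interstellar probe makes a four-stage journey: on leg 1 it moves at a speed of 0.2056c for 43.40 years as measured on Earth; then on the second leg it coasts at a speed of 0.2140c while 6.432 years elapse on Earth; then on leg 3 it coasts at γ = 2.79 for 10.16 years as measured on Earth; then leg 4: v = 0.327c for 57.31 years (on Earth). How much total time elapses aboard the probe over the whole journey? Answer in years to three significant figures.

Leg 1: γ = 1/√(1 − 0.2056²) = 1/√0.9577 = 1.022; τ_1 = 43.40/1.022 = 42.47 years.
Leg 2: γ = 1/√(1 − 0.2140²) = 1/√0.9542 = 1.024; τ_2 = 6.432/1.024 = 6.283 years.
Leg 3: γ = 2.79; τ_3 = 10.16/2.790 = 3.642 years.
Leg 4: γ = 1/√(1 − 0.327²) = 1/√0.8931 = 1.058; τ_4 = 57.31/1.058 = 54.16 years.
Total: 42.47 + 6.283 + 3.642 + 54.16 years.

τ = 107 years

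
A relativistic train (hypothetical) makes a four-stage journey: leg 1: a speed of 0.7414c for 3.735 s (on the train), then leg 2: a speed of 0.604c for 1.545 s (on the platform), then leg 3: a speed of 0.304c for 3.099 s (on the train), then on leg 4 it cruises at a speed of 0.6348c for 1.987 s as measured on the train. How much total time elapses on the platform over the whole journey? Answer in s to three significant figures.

Δt = 12.9 s

Leg 1: γ = 1/√(1 − 0.7414²) = 1/√0.4503 = 1.490; Δt_1 = 1.490 × 3.735 = 5.566 s.
Leg 2: 1.545 s is already measured on the platform.
Leg 3: γ = 1/√(1 − 0.304²) = 1/√0.9076 = 1.050; Δt_3 = 1.050 × 3.099 = 3.253 s.
Leg 4: γ = 1/√(1 − 0.6348²) = 1/√0.5970 = 1.294; Δt_4 = 1.294 × 1.987 = 2.572 s.
Total: 5.566 + 1.545 + 3.253 + 2.572 s.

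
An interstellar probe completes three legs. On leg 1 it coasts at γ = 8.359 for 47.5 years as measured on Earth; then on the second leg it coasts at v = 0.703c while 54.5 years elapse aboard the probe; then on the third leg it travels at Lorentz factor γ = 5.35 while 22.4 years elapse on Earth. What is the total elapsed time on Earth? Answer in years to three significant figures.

Δt = 147 years

Leg 1: 47.5 years is already measured on Earth.
Leg 2: γ = 1/√(1 − 0.703²) = 1/√0.5058 = 1.406; Δt_2 = 1.406 × 54.5 = 76.63 years.
Leg 3: 22.4 years is already measured on Earth.
Total: 47.50 + 76.63 + 22.40 years.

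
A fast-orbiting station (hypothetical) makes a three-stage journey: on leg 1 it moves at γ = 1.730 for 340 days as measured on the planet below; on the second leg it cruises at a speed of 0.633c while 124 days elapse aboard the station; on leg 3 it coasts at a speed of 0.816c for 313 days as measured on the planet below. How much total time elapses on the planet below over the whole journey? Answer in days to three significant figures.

Leg 1: 340 days is already measured on the planet below.
Leg 2: γ = 1/√(1 − 0.633²) = 1/√0.5993 = 1.292; Δt_2 = 1.292 × 124 = 160.2 days.
Leg 3: 313 days is already measured on the planet below.
Total: 340.0 + 160.2 + 313.0 days.

Δt = 813 days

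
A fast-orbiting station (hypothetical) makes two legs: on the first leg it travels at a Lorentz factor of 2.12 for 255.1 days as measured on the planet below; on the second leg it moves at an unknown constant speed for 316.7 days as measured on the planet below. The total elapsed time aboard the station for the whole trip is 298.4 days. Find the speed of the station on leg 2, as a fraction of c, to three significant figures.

β = 0.827

Leg 1: γ = 2.12; τ_1 = 255.1/2.120 = 120.3 days.
Leg 2: speed unknown; τ_2 = 316.7/γ_2.
Total proper time: 120.3 + τ_2 = 298.4, so τ_2 = 298.4 − 120.3 = 178.1 days.
γ_2 = 316.7/178.1 = 1.779; β = √(1 − 1/γ²) = √0.6839.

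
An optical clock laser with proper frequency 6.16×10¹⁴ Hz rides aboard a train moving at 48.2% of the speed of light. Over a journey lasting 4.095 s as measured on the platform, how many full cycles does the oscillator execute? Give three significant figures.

β = 0.482; γ = 1/√(1 − 0.482²) = 1/√0.7677 = 1.141
The oscillator's own cycle count is N = f × τ where τ is the proper time on the train. τ = Δt/γ = 4.095/1.141 = 3.588 s = 3.588×10⁰ s.
N = 6.16×10¹⁴ × 3.588×10⁰ = 2.210×10¹⁵.

N = 2.21×10¹⁵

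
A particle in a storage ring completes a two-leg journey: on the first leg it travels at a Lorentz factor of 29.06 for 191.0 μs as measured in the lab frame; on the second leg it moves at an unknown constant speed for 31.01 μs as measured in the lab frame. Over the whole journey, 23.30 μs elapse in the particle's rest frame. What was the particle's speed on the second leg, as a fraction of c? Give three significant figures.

Leg 1: γ = 29.06; τ_1 = 191.0/29.06 = 6.573 μs.
Leg 2: speed unknown; τ_2 = 31.01/γ_2.
Total proper time: 6.573 + τ_2 = 23.30, so τ_2 = 23.30 − 6.573 = 16.73 μs.
γ_2 = 31.01/16.73 = 1.854; β = √(1 − 1/γ²) = √0.7090.

β = 0.842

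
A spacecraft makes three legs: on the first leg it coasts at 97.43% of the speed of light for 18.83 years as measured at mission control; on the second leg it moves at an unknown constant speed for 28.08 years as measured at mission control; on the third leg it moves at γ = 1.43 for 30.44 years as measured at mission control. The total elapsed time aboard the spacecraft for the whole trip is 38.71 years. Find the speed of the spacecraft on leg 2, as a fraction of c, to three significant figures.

β = 0.883

Leg 1: β = 0.9743; γ = 1/√(1 − 0.9743²) = 1/√0.05074 = 4.439; τ_1 = 18.83/4.439 = 4.242 years.
Leg 2: speed unknown; τ_2 = 28.08/γ_2.
Leg 3: γ = 1.43; τ_3 = 30.44/1.430 = 21.29 years.
Total proper time: 4.242 + τ_2 + 21.29 = 38.71, so τ_2 = 38.71 − 25.53 = 13.18 years.
γ_2 = 28.08/13.18 = 2.130; β = √(1 − 1/γ²) = √0.7796.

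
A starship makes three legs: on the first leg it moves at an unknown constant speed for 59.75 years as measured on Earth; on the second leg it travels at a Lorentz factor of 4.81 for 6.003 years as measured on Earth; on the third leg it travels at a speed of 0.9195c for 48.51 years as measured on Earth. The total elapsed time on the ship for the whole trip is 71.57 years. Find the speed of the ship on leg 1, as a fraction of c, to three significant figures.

β = 0.514

Leg 1: speed unknown; τ_1 = 59.75/γ_1.
Leg 2: γ = 4.81; τ_2 = 6.003/4.810 = 1.248 years.
Leg 3: γ = 1/√(1 − 0.9195²) = 1/√0.1545 = 2.544; τ_3 = 48.51/2.544 = 19.07 years.
Total proper time: τ_1 + 1.248 + 19.07 = 71.57, so τ_1 = 71.57 − 20.32 = 51.25 years.
γ_1 = 59.75/51.25 = 1.166; β = √(1 − 1/γ²) = √0.2642.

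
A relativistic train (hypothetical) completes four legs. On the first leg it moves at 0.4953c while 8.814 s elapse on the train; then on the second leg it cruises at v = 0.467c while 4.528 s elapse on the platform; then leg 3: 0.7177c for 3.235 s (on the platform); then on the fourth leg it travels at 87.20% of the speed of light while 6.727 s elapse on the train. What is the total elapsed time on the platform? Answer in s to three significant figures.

Leg 1: γ = 1/√(1 − 0.4953²) = 1/√0.7547 = 1.151; Δt_1 = 1.151 × 8.814 = 10.15 s.
Leg 2: 4.528 s is already measured on the platform.
Leg 3: 3.235 s is already measured on the platform.
Leg 4: β = 0.8720; γ = 1/√(1 − 0.8720²) = 1/√0.2396 = 2.043; Δt_4 = 2.043 × 6.727 = 13.74 s.
Total: 10.15 + 4.528 + 3.235 + 13.74 s.

Δt = 31.7 s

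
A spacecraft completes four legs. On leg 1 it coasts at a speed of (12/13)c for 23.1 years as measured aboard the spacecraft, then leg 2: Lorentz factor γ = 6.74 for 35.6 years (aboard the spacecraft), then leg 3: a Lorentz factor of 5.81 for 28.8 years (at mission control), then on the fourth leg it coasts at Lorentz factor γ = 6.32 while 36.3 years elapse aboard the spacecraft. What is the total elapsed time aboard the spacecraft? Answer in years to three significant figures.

τ = 100 years

Leg 1: 23.1 years is already measured aboard the spacecraft.
Leg 2: 35.6 years is already measured aboard the spacecraft.
Leg 3: γ = 5.81; τ_3 = 28.8/5.810 = 4.957 years.
Leg 4: 36.3 years is already measured aboard the spacecraft.
Total: 23.10 + 35.60 + 4.957 + 36.30 years.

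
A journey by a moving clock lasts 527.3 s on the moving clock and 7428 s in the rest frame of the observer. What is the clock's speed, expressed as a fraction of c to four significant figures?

β = 0.9975

The proper time is measured on the moving clock (both events occur at the clock's location); Δt is measured in the rest frame of the observer. γ = Δt/τ = 7428/527.3 = 14.09.
β = √(1 − 1/γ²) = √(1 − 0.005039) = √0.9950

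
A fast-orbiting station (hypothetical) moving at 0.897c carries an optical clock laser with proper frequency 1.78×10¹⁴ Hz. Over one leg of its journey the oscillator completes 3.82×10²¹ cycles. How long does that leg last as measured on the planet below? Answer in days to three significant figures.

γ = 1/√(1 − 0.897²) = 1/√0.1954 = 2.262
Proper time for N cycles: τ = N/f = 3.82×10²¹/(1.78×10¹⁴) = 2.146×10⁷ s = 248.4 days.
Lab-frame duration Δt = γτ = 2.262 × 248.4 = 561.9 days.

Δt = 562 days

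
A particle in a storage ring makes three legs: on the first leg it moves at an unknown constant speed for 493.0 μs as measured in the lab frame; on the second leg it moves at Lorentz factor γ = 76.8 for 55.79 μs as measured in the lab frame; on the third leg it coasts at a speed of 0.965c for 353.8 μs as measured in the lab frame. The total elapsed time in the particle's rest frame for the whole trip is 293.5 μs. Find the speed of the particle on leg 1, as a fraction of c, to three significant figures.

β = 0.914

Leg 1: speed unknown; τ_1 = 493.0/γ_1.
Leg 2: γ = 76.8; τ_2 = 55.79/76.80 = 0.7264 μs.
Leg 3: γ = 1/√(1 − 0.965²) = 1/√0.06878 = 3.813; τ_3 = 353.8/3.813 = 92.78 μs.
Total proper time: τ_1 + 0.7264 + 92.78 = 293.5, so τ_1 = 293.5 − 93.51 = 200.0 μs.
γ_1 = 493.0/200.0 = 2.465; β = √(1 − 1/γ²) = √0.8354.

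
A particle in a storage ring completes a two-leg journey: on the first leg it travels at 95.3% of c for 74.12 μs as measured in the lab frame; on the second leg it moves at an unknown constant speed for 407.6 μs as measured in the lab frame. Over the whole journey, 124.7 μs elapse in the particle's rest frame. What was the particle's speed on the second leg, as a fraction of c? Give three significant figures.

β = 0.968

Leg 1: β = 0.953; γ = 1/√(1 − 0.953²) = 1/√0.09179 = 3.301; τ_1 = 74.12/3.301 = 22.46 μs.
Leg 2: speed unknown; τ_2 = 407.6/γ_2.
Total proper time: 22.46 + τ_2 = 124.7, so τ_2 = 124.7 − 22.46 = 102.2 μs.
γ_2 = 407.6/102.2 = 3.987; β = √(1 − 1/γ²) = √0.9371.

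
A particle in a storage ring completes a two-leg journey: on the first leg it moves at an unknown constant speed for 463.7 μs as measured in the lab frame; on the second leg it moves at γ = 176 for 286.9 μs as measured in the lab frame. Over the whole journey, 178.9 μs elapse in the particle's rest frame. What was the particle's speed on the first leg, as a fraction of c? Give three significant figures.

Leg 1: speed unknown; τ_1 = 463.7/γ_1.
Leg 2: γ = 176; τ_2 = 286.9/176.0 = 1.630 μs.
Total proper time: τ_1 + 1.630 = 178.9, so τ_1 = 178.9 − 1.630 = 177.3 μs.
γ_1 = 463.7/177.3 = 2.616; β = √(1 − 1/γ²) = √0.8539.

β = 0.924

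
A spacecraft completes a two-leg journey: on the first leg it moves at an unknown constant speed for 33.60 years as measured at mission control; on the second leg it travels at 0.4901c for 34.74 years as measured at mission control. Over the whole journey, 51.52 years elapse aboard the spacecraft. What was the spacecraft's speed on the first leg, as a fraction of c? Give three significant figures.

Leg 1: speed unknown; τ_1 = 33.60/γ_1.
Leg 2: γ = 1/√(1 − 0.4901²) = 1/√0.7598 = 1.147; τ_2 = 34.74/1.147 = 30.28 years.
Total proper time: τ_1 + 30.28 = 51.52, so τ_1 = 51.52 − 30.28 = 21.24 years.
γ_1 = 33.60/21.24 = 1.582; β = √(1 − 1/γ²) = √0.6005.

β = 0.775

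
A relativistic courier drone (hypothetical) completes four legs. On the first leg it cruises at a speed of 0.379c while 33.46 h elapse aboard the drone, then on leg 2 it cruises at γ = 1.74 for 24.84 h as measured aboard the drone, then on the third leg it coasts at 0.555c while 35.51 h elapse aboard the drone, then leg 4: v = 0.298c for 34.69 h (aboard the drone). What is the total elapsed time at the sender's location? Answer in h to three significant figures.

Δt = 158 h

Leg 1: γ = 1/√(1 − 0.379²) = 1/√0.8564 = 1.081; Δt_1 = 1.081 × 33.46 = 36.16 h.
Leg 2: γ = 1.74; Δt_2 = 1.740 × 24.84 = 43.22 h.
Leg 3: γ = 1/√(1 − 0.555²) = 1/√0.6920 = 1.202; Δt_3 = 1.202 × 35.51 = 42.69 h.
Leg 4: γ = 1/√(1 − 0.298²) = 1/√0.9112 = 1.048; Δt_4 = 1.048 × 34.69 = 36.34 h.
Total: 36.16 + 43.22 + 42.69 + 36.34 h.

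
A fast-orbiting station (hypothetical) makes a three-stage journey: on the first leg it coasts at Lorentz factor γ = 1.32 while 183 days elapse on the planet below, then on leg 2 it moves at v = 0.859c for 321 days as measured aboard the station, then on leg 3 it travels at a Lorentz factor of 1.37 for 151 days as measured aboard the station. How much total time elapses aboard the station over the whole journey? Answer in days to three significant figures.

Leg 1: γ = 1.32; τ_1 = 183/1.320 = 138.6 days.
Leg 2: 321 days is already measured aboard the station.
Leg 3: 151 days is already measured aboard the station.
Total: 138.6 + 321.0 + 151.0 days.

τ = 611 days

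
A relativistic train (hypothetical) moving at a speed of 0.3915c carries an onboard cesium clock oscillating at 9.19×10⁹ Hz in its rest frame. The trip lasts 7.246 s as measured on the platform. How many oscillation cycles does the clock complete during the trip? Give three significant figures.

γ = 1/√(1 − 0.3915²) = 1/√0.8467 = 1.087
The oscillator's own cycle count is N = f × τ where τ is the proper time on the train. τ = Δt/γ = 7.246/1.087 = 6.668 s = 6.668×10⁰ s.
N = 9.19×10⁹ × 6.668×10⁰ = 6.128×10¹⁰.

N = 6.13×10¹⁰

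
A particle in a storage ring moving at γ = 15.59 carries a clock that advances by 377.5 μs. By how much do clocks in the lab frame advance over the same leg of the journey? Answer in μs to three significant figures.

γ = 15.59
The interval measured in the particle's rest frame is the proper time (both events occur at the same place in that frame); the lab-frame interval is Δt = γτ = 15.59 × 377.5 μs.

Δt = 5890 μs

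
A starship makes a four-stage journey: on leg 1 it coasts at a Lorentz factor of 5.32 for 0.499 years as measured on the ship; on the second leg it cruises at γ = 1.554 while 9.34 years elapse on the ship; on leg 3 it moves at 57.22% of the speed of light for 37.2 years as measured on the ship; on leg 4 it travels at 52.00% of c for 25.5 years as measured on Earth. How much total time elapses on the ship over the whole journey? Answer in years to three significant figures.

τ = 68.8 years

Leg 1: 0.499 years is already measured on the ship.
Leg 2: 9.34 years is already measured on the ship.
Leg 3: 37.2 years is already measured on the ship.
Leg 4: β = 0.5200; γ = 1/√(1 − 0.5200²) = 1/√0.7296 = 1.171; τ_4 = 25.5/1.171 = 21.78 years.
Total: 0.4990 + 9.340 + 37.20 + 21.78 years.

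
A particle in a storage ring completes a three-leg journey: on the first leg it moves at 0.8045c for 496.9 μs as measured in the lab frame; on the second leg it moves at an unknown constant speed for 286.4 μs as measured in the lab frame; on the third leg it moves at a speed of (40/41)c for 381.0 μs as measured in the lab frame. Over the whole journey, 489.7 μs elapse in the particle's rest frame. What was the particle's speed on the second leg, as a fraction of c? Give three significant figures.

β = 0.922

Leg 1: γ = 1/√(1 − 0.8045²) = 1/√0.3528 = 1.684; τ_1 = 496.9/1.684 = 295.1 μs.
Leg 2: speed unknown; τ_2 = 286.4/γ_2.
Leg 3: γ = 1/√(1 − (40/41)²) = 41/9 ≈ 4.556; τ_3 = 381.0/4.556 = 83.63 μs.
Total proper time: 295.1 + τ_2 + 83.63 = 489.7, so τ_2 = 489.7 − 378.8 = 110.9 μs.
γ_2 = 286.4/110.9 = 2.582; β = √(1 − 1/γ²) = √0.8500.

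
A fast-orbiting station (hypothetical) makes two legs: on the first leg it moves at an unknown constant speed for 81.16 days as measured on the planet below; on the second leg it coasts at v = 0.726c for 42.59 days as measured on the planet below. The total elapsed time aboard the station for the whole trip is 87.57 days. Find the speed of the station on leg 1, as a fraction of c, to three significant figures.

Leg 1: speed unknown; τ_1 = 81.16/γ_1.
Leg 2: γ = 1/√(1 − 0.726²) = 1/√0.4729 = 1.454; τ_2 = 42.59/1.454 = 29.29 days.
Total proper time: τ_1 + 29.29 = 87.57, so τ_1 = 87.57 − 29.29 = 58.28 days.
γ_1 = 81.16/58.28 = 1.393; β = √(1 − 1/γ²) = √0.4843.

β = 0.696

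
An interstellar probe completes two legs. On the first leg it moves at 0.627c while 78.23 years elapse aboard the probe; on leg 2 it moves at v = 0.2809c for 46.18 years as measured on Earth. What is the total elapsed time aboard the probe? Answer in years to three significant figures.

τ = 123 years

Leg 1: 78.23 years is already measured aboard the probe.
Leg 2: γ = 1/√(1 − 0.2809²) = 1/√0.9211 = 1.042; τ_2 = 46.18/1.042 = 44.32 years.
Total: 78.23 + 44.32 years.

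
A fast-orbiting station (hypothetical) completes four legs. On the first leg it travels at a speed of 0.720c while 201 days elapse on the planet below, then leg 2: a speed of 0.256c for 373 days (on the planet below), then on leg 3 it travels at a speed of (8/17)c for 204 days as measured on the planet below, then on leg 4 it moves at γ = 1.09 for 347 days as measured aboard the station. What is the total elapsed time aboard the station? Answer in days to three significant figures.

τ = 1030 days

Leg 1: γ = 1/√(1 − 0.720²) = 1/√0.4816 = 1.441; τ_1 = 201/1.441 = 139.5 days.
Leg 2: γ = 1/√(1 − 0.256²) = 1/√0.9345 = 1.034; τ_2 = 373/1.034 = 360.6 days.
Leg 3: γ = 1/√(1 − (8/17)²) = 17/15 ≈ 1.133; τ_3 = 204/1.133 = 180.0 days.
Leg 4: 347 days is already measured aboard the station.
Total: 139.5 + 360.6 + 180.0 + 347.0 days.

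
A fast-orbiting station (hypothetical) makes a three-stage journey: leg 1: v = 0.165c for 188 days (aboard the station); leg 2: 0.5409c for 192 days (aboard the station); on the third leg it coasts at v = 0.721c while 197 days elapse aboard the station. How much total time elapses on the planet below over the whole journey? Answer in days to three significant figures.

Leg 1: γ = 1/√(1 − 0.165²) = 1/√0.9728 = 1.014; Δt_1 = 1.014 × 188 = 190.6 days.
Leg 2: γ = 1/√(1 − 0.5409²) = 1/√0.7074 = 1.189; Δt_2 = 1.189 × 192 = 228.3 days.
Leg 3: γ = 1/√(1 − 0.721²) = 1/√0.4802 = 1.443; Δt_3 = 1.443 × 197 = 284.3 days.
Total: 190.6 + 228.3 + 284.3 days.

Δt = 703 days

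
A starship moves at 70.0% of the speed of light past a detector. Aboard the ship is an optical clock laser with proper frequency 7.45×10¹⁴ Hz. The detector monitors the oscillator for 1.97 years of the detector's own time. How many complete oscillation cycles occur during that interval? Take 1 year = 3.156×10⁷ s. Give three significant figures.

N = 3.31×10²²

β = 0.700; γ = 1/√(1 − 0.700²) = 1/√0.5100 = 1.400
During 1.97 years of lab time, the oscillator's proper time advances by τ = Δt/γ = 1.97/1.400 = 1.407 years = 4.440×10⁷ s.
N = f × τ = 7.45×10¹⁴ × 4.440×10⁷ = 3.308×10²².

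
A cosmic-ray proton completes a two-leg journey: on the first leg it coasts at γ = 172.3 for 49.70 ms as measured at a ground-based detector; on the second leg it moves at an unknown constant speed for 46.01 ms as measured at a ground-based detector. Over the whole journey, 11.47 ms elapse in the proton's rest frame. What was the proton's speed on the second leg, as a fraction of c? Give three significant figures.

β = 0.970

Leg 1: γ = 172.3; τ_1 = 49.70/172.3 = 0.2885 ms.
Leg 2: speed unknown; τ_2 = 46.01/γ_2.
Total proper time: 0.2885 + τ_2 = 11.47, so τ_2 = 11.47 − 0.2885 = 11.18 ms.
γ_2 = 46.01/11.18 = 4.115; β = √(1 − 1/γ²) = √0.9409.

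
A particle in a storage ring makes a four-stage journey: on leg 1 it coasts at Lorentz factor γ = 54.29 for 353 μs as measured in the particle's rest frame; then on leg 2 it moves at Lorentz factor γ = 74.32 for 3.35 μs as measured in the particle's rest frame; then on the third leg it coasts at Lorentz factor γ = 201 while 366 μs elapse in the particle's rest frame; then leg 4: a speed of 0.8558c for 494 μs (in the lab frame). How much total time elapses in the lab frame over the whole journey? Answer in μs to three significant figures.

Δt = 9.35×10⁴ μs

Leg 1: γ = 54.29; Δt_1 = 54.29 × 353 = 1.916×10⁴ μs.
Leg 2: γ = 74.32; Δt_2 = 74.32 × 3.35 = 249.0 μs.
Leg 3: γ = 201; Δt_3 = 201.0 × 366 = 7.357×10⁴ μs.
Leg 4: 494 μs is already measured in the lab frame.
Total: 1.916×10⁴ + 249.0 + 7.357×10⁴ + 494.0 μs.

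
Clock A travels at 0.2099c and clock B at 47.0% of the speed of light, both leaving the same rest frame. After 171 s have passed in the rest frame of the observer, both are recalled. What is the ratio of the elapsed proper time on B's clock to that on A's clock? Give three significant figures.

A: γ = 1/√(1 − 0.2099²) = 1/√0.9559 = 1.023. B: β = 0.470; γ = 1/√(1 − 0.470²) = 1/√0.7791 = 1.133.
τ_A/τ_B = γ_B/γ_A = 1.133/1.023 = 1.108, so τ_B/τ_A = 0.9028.

τ_B/τ_A = 0.903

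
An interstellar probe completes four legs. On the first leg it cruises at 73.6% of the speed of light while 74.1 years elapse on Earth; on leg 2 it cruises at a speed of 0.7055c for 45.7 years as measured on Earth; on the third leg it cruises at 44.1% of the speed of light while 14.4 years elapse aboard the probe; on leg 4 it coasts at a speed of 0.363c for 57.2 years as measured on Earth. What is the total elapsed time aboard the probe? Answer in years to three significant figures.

Leg 1: β = 0.736; γ = 1/√(1 − 0.736²) = 1/√0.4583 = 1.477; τ_1 = 74.1/1.477 = 50.16 years.
Leg 2: γ = 1/√(1 − 0.7055²) = 1/√0.5023 = 1.411; τ_2 = 45.7/1.411 = 32.39 years.
Leg 3: 14.4 years is already measured aboard the probe.
Leg 4: γ = 1/√(1 − 0.363²) = 1/√0.8682 = 1.073; τ_4 = 57.2/1.073 = 53.30 years.
Total: 50.16 + 32.39 + 14.40 + 53.30 years.

τ = 150 years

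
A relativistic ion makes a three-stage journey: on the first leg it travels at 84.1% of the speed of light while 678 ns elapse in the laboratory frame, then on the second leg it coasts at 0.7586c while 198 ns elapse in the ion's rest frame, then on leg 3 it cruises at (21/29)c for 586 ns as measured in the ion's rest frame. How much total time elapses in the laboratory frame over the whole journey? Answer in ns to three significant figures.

Leg 1: 678 ns is already measured in the laboratory frame.
Leg 2: γ = 1/√(1 − 0.7586²) = 1/√0.4245 = 1.535; Δt_2 = 1.535 × 198 = 303.9 ns.
Leg 3: γ = 1/√(1 − (21/29)²) = 29/20 = 1.450; Δt_3 = 1.450 × 586 = 849.7 ns.
Total: 678.0 + 303.9 + 849.7 ns.

Δt = 1830 ns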